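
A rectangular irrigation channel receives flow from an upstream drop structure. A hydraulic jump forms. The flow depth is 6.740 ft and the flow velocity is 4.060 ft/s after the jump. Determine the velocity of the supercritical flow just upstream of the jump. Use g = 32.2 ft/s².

V₁ = 30.31 ft/s

Fr₂ = V₂/√(g·y₂) = 4.060/√(32.2×6.740) = 0.2756.
Since the conjugate-depth ratio holds either way, y₁/y₂ = ½[√(1 + 8Fr₂²) − 1] = ½[√1.6076 − 1] = 0.1340.
y₁ = 0.1340 × 6.740 = 0.9029 ft.
V₁ = q/y₁ = 27.36/0.9029 = 30.31 ft/s.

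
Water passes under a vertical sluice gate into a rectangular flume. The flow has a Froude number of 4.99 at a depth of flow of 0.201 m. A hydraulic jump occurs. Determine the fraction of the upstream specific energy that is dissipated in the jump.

ΔE/E₁ = 0.490 (49.0%)

Fr₁ = 4.99 (given).
Conjugate-depth relation: y₂/y₁ = ½[√(1 + 8Fr₁²) − 1] = ½[√200.2 − 1] = 6.57.
y₂ = 6.57 × 0.201 = 1.32 m.
E₁ = y₁(1 + Fr₁²/2) = 0.201×(1 + 4.99²/2) = 2.70 m. ΔE = (y₂ − y₁)³/(4y₁y₂) = 1.32 m. ΔE/E₁ = 1.32/2.70 = 0.490.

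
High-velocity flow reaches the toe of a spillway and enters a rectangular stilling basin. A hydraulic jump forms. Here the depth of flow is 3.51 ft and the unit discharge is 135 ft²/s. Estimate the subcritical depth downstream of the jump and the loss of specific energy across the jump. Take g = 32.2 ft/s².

y₂ = 16.3 ft; ΔE = 9.12 ft

V₁ = q/y₁ = 135/3.51 = 38.5 ft/s. Fr₁ = V₁/√(g·y₁) = 38.5/√(32.2×3.51) = 3.62.
From the momentum equation for a rectangular channel, y₂/y₁ = ½[√(1 + 8Fr₁²) − 1] = ½[√105.7 − 1] = 4.64.
y₂ = 4.64 × 3.51 = 16.3 ft.
V₂ = q/y₂ = 135/16.3 = 8.29 ft/s. E₁ = y₁ + V₁²/2g = 26.5 ft; E₂ = y₂ + V₂²/2g = 17.4 ft. ΔE = E₁ − E₂ = 9.12 ft.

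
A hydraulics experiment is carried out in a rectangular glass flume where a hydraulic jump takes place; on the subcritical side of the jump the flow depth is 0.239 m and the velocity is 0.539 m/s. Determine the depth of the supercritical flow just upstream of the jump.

y₁ = 0.0491 m

Fr₂ = V₂/√(g·y₂) = 0.539/√(9.81×0.239) = 0.352.
From the momentum equation (using Fr₂), y₁/y₂ = ½[√(1 + 8Fr₂²) − 1] = ½[√1.991 − 1] = 0.206.
y₁ = 0.206 × 0.239 = 0.0491 m.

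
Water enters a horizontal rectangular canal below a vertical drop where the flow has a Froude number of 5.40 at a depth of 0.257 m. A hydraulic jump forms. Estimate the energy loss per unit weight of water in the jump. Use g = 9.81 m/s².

Fr₁ = 5.40 (given).
From the momentum equation for a rectangular channel, y₂/y₁ = ½[√(1 + 8Fr₁²) − 1] = ½[√234.3 − 1] = 7.15.
y₂ = 7.15 × 0.257 = 1.84 m.
Head loss: ΔE = (y₂ − y₁)³/(4y₁y₂) = (1.84 − 0.257)³/(4×0.257×1.84) = 3.95/1.89 = 2.09 m.

ΔE = 2.09 m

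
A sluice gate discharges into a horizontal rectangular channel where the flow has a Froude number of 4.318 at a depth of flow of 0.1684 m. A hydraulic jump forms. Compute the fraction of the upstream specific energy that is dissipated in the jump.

ΔE/E₁ = 0.426 (42.6%)

Fr₁ = 4.318 (given).
From the momentum equation for a rectangular channel, y₂/y₁ = ½[√(1 + 8Fr₁²) − 1] = ½[√150.16 − 1] = 5.627.
y₂ = 5.627 × 0.1684 = 0.9476 m.
E₁ = y₁(1 + Fr₁²/2) = 0.1684×(1 + 4.318²/2) = 1.738 m. ΔE = (y₂ − y₁)³/(4y₁y₂) = 0.7411 m. ΔE/E₁ = 0.7411/1.738 = 0.426.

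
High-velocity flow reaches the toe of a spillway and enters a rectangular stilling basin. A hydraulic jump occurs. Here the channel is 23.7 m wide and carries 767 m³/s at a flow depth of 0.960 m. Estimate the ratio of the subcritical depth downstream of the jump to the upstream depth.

y₂/y₁ = 15.0

q = Q/b = 767/23.7 = 32.4 m²/s; V₁ = q/y₁ = 33.7 m/s. Fr₁ = V₁/√(g·y₁) = 11.0.
From the momentum equation for a rectangular channel, y₂/y₁ = ½[√(1 + 8Fr₁²) − 1] = ½[√966.4 − 1] = 15.0.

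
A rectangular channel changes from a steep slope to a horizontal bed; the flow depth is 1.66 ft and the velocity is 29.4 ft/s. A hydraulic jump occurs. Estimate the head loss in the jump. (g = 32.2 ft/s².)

Fr₁ = V₁/√(g·y₁) = 29.4/√(32.2×1.66) = 4.02.
From the momentum equation for a rectangular channel, y₂/y₁ = ½[√(1 + 8Fr₁²) − 1] = ½[√130.4 − 1] = 5.21.
y₂ = 5.21 × 1.66 = 8.65 ft.
q = V₁·y₁ = 29.4 × 1.66 = 48.8 ft²/s. V₂ = q/y₂ = 48.8/8.65 = 5.64 ft/s. E₁ = y₁ + V₁²/2g = 15.1 ft; E₂ = y₂ + V₂²/2g = 9.14 ft. ΔE = E₁ − E₂ = 5.94 ft.

ΔE = 5.94 ft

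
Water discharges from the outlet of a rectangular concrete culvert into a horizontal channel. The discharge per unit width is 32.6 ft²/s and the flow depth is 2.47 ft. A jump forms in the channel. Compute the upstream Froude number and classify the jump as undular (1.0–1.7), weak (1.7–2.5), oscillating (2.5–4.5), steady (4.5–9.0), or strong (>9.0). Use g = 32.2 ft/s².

Fr₁ = 1.48; undular jump

V₁ = q/y₁ = 32.6/2.47 = 13.2 ft/s. Fr₁ = V₁/√(g·y₁) = 13.2/√(32.2×2.47) = 1.48.
Fr₁ = 1.48 lies in the undular range.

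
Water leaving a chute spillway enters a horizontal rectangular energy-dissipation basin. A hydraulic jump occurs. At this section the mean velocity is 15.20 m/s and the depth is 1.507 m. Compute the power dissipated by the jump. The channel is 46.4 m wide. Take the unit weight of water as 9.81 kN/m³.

P = 53457 kW

Fr₁ = V₁/√(g·y₁) = 15.20/√(9.81×1.507) = 3.953.
Sequent-depth ratio: y₂/y₁ = ½[√(1 + 8Fr₁²) − 1] = ½[√126.02 − 1] = 5.113.
y₂ = 5.113 × 1.507 = 7.705 m.
Head loss: ΔE = (y₂ − y₁)³/(4y₁y₂) = (7.705 − 1.507)³/(4×1.507×7.705) = 238.1/46.45 = 5.127 m.
q = V₁·y₁ = 15.20 × 1.507 = 22.91 m²/s. Q = q·b = 22.91 × 46.4 = 1063 m³/s. P = γ·Q·ΔE = 9.81 × 1063 × 5.127 = 53457 kW.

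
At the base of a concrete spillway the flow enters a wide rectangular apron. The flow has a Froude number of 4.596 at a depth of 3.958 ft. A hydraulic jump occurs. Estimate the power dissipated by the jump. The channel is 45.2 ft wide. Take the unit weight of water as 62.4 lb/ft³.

P = 21888 hp

Fr₁ = 4.596 (given).
Conjugate-depth relation: y₂/y₁ = ½[√(1 + 8Fr₁²) − 1] = ½[√169.99 − 1] = 6.019.
y₂ = 6.019 × 3.958 = 23.82 ft.
Head loss: ΔE = (y₂ − y₁)³/(4y₁y₂) = (23.82 − 3.958)³/(4×3.958×23.82) = 7839/377.2 = 20.78 ft.
V₁ = Fr₁·√(g·y₁) = 4.596×√(32.2×3.958) = 51.89 ft/s; q = V₁·y₁ = 205.4 ft²/s. Q = q·b = 205.4 × 45.2 = 9282 cfs. P = γ·Q·ΔE/550 = 62.4 × 9282 × 20.78 / 550 = 21888 hp.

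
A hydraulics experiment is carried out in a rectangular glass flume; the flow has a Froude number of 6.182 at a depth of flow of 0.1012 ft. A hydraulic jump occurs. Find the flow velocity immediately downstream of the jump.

Fr₁ = 6.182 (given).
From the momentum equation for a rectangular channel, y₂/y₁ = ½[√(1 + 8Fr₁²) − 1] = ½[√306.74 − 1] = 8.257.
y₂ = 8.257 × 0.1012 = 0.8356 ft.
V₁ = Fr₁·√(g·y₁) = 6.182×√(32.2×0.1012) = 11.16 ft/s; q = V₁·y₁ = 1.129 ft²/s.
V₂ = q/y₂ = 1.129/0.8356 = 1.352 ft/s.

V₂ = 1.352 ft/s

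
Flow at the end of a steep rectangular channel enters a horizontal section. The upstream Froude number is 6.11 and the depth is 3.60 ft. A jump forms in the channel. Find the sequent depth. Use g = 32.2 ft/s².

Fr₁ = 6.11 (given).
By Bélanger, y₂/y₁ = ½[√(1 + 8Fr₁²) − 1] = ½[√299.7 − 1] = 8.16.
y₂ = 8.16 × 3.60 = 29.4 ft.

y₂ = 29.4 ft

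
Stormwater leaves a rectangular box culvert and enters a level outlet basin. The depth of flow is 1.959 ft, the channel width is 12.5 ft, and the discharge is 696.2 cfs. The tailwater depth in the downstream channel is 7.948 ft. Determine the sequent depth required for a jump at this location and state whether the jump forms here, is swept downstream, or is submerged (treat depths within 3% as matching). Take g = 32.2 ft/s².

q = Q/b = 696.2/12.5 = 55.70 ft²/s; V₁ = q/y₁ = 28.43 ft/s. Fr₁ = V₁/√(g·y₁) = 3.580.
From the momentum equation for a rectangular channel, y₂/y₁ = ½[√(1 + 8Fr₁²) − 1] = ½[√103.51 − 1] = 4.587.
y₂ = 4.587 × 1.959 = 8.986 ft.
Tailwater y_tw = 7.948 ft: y_tw < y₂, so the jump is swept downstream.

y₂ = 8.986 ft; the jump is swept downstream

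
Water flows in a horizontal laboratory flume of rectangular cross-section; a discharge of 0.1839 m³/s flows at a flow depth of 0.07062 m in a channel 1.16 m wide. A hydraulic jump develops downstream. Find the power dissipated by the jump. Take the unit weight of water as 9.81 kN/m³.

q = Q/b = 0.1839/1.16 = 0.1585 m²/s; V₁ = q/y₁ = 2.245 m/s. Fr₁ = V₁/√(g·y₁) = 2.697.
Conjugate-depth relation: y₂/y₁ = ½[√(1 + 8Fr₁²) − 1] = ½[√59.195 − 1] = 3.347.
y₂ = 3.347 × 0.07062 = 0.2364 m.
Head loss: ΔE = (y₂ − y₁)³/(4y₁y₂) = (0.2364 − 0.07062)³/(4×0.07062×0.2364) = 0.004553/0.06677 = 0.06819 m.
P = γ·Q·ΔE = 9.81 × 0.1839 × 0.06819 = 0.1230 kW.

P = 0.1230 kW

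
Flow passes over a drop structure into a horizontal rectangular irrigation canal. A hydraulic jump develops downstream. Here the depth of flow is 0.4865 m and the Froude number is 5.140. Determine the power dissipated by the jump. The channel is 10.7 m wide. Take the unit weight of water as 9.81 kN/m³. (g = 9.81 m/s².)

P = 1991 kW

Fr₁ = 5.140 (given).
From the momentum equation for a rectangular channel, y₂/y₁ = ½[√(1 + 8Fr₁²) − 1] = ½[√212.36 − 1] = 6.786.
y₂ = 6.786 × 0.4865 = 3.302 m.
V₁ = Fr₁·√(g·y₁) = 5.140×√(9.81×0.4865) = 11.23 m/s; q = V₁·y₁ = 5.463 m²/s. V₂ = q/y₂ = 5.463/3.302 = 1.655 m/s. E₁ = y₁ + V₁²/2g = 6.913 m; E₂ = y₂ + V₂²/2g = 3.441 m. ΔE = E₁ − E₂ = 3.472 m.
Q = q·b = 5.463 × 10.7 = 58.45 m³/s. P = γ·Q·ΔE = 9.81 × 58.45 × 3.472 = 1991 kW.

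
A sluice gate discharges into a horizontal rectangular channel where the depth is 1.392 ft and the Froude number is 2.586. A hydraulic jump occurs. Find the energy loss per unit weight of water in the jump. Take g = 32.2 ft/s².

Fr₁ = 2.586 (given).
By Bélanger, y₂/y₁ = ½[√(1 + 8Fr₁²) − 1] = ½[√54.499 − 1] = 3.191.
y₂ = 3.191 × 1.392 = 4.442 ft.
V₁ = Fr₁·√(g·y₁) = 2.586×√(32.2×1.392) = 17.31 ft/s; q = V₁·y₁ = 24.10 ft²/s. V₂ = q/y₂ = 24.10/4.442 = 5.425 ft/s. E₁ = y₁ + V₁²/2g = 6.046 ft; E₂ = y₂ + V₂²/2g = 4.899 ft. ΔE = E₁ − E₂ = 1.147 ft.

ΔE = 1.147 ft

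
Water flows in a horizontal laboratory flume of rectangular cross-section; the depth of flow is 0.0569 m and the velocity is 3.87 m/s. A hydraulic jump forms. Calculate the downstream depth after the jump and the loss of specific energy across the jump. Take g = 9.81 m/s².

y₂ = 0.389 m; ΔE = 0.415 m

Fr₁ = V₁/√(g·y₁) = 3.87/√(9.81×0.0569) = 5.18.
Sequent-depth ratio: y₂/y₁ = ½[√(1 + 8Fr₁²) − 1] = ½[√215.6 − 1] = 6.84.
y₂ = 6.84 × 0.0569 = 0.389 m.
Head loss: ΔE = (y₂ − y₁)³/(4y₁y₂) = (0.389 − 0.0569)³/(4×0.0569×0.389) = 0.0367/0.0886 = 0.415 m.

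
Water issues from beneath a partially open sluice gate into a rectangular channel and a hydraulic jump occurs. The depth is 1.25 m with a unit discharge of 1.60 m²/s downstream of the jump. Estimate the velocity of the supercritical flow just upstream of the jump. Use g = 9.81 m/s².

V₂ = q/y₂ = 1.60/1.25 = 1.28 m/s; Fr₂ = V₂/√(g·y₂) = 0.366.
From the momentum equation (using Fr₂), y₁/y₂ = ½[√(1 + 8Fr₂²) − 1] = ½[√2.069 − 1] = 0.219.
y₁ = 0.219 × 1.25 = 0.274 m.
V₁ = q/y₁ = 1.60/0.274 = 5.84 m/s.

V₁ = 5.84 m/s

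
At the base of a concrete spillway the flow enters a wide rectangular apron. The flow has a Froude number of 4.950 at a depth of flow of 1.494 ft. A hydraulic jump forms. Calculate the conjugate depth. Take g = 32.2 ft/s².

y₂ = 9.738 ft

Fr₁ = 4.950 (given).
From the momentum equation for a rectangular channel, y₂/y₁ = ½[√(1 + 8Fr₁²) − 1] = ½[√197.02 − 1] = 6.518.
y₂ = 6.518 × 1.494 = 9.738 ft.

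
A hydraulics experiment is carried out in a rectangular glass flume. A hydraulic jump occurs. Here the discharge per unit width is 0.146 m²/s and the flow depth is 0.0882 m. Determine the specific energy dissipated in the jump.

V₁ = q/y₁ = 0.146/0.0882 = 1.66 m/s. Fr₁ = V₁/√(g·y₁) = 1.66/√(9.81×0.0882) = 1.78.
By Bélanger, y₂/y₁ = ½[√(1 + 8Fr₁²) − 1] = ½[√26.34 − 1] = 2.07.
y₂ = 2.07 × 0.0882 = 0.182 m.
V₂ = q/y₂ = 0.146/0.182 = 0.801 m/s. E₁ = y₁ + V₁²/2g = 0.228 m; E₂ = y₂ + V₂²/2g = 0.215 m. ΔE = E₁ − E₂ = 0.0129 m.

ΔE = 0.0129 m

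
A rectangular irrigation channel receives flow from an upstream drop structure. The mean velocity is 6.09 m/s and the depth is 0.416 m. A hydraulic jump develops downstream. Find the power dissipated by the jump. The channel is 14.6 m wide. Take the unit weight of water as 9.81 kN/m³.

P = 217 kW

Fr₁ = V₁/√(g·y₁) = 6.09/√(9.81×0.416) = 3.01.
Conjugate-depth relation: y₂/y₁ = ½[√(1 + 8Fr₁²) − 1] = ½[√73.70 − 1] = 3.79.
y₂ = 3.79 × 0.416 = 1.58 m.
Head loss: ΔE = (y₂ − y₁)³/(4y₁y₂) = (1.58 − 0.416)³/(4×0.416×1.58) = 1.57/2.63 = 0.597 m.
q = V₁·y₁ = 6.09 × 0.416 = 2.53 m²/s. Q = q·b = 2.53 × 14.6 = 37.0 m³/s. P = γ·Q·ΔE = 9.81 × 37.0 × 0.597 = 217 kW.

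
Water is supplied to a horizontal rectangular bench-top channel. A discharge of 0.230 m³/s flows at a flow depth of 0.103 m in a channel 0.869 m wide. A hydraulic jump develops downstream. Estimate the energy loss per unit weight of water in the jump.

ΔE = 0.0812 m

q = Q/b = 0.230/0.869 = 0.265 m²/s; V₁ = q/y₁ = 2.57 m/s. Fr₁ = V₁/√(g·y₁) = 2.56.
From the momentum equation for a rectangular channel, y₂/y₁ = ½[√(1 + 8Fr₁²) − 1] = ½[√53.28 − 1] = 3.15.
y₂ = 3.15 × 0.103 = 0.324 m.
V₂ = q/y₂ = 0.265/0.324 = 0.816 m/s. E₁ = y₁ + V₁²/2g = 0.440 m; E₂ = y₂ + V₂²/2g = 0.358 m. ΔE = E₁ − E₂ = 0.0812 m.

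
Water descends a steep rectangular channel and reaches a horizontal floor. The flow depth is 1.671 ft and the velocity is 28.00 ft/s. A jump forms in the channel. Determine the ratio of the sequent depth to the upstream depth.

Fr₁ = V₁/√(g·y₁) = 28.00/√(32.2×1.671) = 3.817.
Bélanger equation: y₂/y₁ = ½[√(1 + 8Fr₁²) − 1] = ½[√117.57 − 1] = 4.921.

y₂/y₁ = 4.921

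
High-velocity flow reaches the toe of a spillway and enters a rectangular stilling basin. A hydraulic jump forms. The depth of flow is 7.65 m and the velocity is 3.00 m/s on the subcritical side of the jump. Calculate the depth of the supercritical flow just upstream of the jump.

Fr₂ = V₂/√(g·y₂) = 3.00/√(9.81×7.65) = 0.346.
The Bélanger relation is symmetric: y₁/y₂ = ½[√(1 + 8Fr₂²) − 1] = ½[√1.959 − 1] = 0.200.
y₁ = 0.200 × 7.65 = 1.53 m.

y₁ = 1.53 m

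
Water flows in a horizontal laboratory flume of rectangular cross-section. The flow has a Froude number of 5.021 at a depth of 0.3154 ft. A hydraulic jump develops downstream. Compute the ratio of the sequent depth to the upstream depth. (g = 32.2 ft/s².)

Fr₁ = 5.021 (given).
Sequent-depth ratio: y₂/y₁ = ½[√(1 + 8Fr₁²) − 1] = ½[√202.68 − 1] = 6.618.

y₂/y₁ = 6.618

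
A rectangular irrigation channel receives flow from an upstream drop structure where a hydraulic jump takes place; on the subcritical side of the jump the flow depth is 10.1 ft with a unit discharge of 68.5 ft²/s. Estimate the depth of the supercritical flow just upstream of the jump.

y₁ = 2.32 ft

V₂ = q/y₂ = 68.5/10.1 = 6.78 ft/s; Fr₂ = V₂/√(g·y₂) = 0.376.
The Bélanger relation is symmetric: y₁/y₂ = ½[√(1 + 8Fr₂²) − 1] = ½[√2.131 − 1] = 0.230.
y₁ = 0.230 × 10.1 = 2.32 ft.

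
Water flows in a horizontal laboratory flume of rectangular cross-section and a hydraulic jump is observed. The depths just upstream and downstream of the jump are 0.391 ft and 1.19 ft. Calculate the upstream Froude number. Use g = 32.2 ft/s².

For a rectangular channel the momentum equation gives q² = ½·g·y₁·y₂·(y₁ + y₂) = ½×32.2×0.391×1.19×1.58 = 11.8.
q = √11.8 = 3.44 ft²/s.
V₁ = q/y₁ = 8.80 ft/s; Fr₁ = V₁/√(g·y₁) = 2.48.

Fr₁ = 2.48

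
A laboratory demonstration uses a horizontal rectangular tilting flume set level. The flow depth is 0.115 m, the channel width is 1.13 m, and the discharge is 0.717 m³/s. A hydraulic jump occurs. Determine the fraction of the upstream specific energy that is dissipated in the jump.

q = Q/b = 0.717/1.13 = 0.635 m²/s; V₁ = q/y₁ = 5.52 m/s. Fr₁ = V₁/√(g·y₁) = 5.19.
Bélanger equation: y₂/y₁ = ½[√(1 + 8Fr₁²) − 1] = ½[√216.9 − 1] = 6.86.
y₂ = 6.86 × 0.115 = 0.789 m.
E₁ = y₁ + V₁²/2g = 1.67 m. ΔE = (y₂ − y₁)³/(4y₁y₂) = 0.844 m. ΔE/E₁ = 0.844/1.67 = 0.507.

ΔE/E₁ = 0.507 (50.7%)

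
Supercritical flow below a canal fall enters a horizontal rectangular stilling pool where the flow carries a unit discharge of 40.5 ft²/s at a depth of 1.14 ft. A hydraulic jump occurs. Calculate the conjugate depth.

y₂ = 8.90 ft

V₁ = q/y₁ = 40.5/1.14 = 35.5 ft/s. Fr₁ = V₁/√(g·y₁) = 35.5/√(32.2×1.14) = 5.86.
Conjugate-depth relation: y₂/y₁ = ½[√(1 + 8Fr₁²) − 1] = ½[√276.1 − 1] = 7.81.
y₂ = 7.81 × 1.14 = 8.90 ft.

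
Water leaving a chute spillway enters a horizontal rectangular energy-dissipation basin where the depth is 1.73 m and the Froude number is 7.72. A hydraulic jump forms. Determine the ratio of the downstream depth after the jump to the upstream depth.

y₂/y₁ = 10.4

Fr₁ = 7.72 (given).
Sequent-depth ratio: y₂/y₁ = ½[√(1 + 8Fr₁²) − 1] = ½[√477.8 − 1] = 10.4.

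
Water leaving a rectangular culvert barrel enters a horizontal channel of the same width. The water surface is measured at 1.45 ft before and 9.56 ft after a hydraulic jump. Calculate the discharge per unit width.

For a rectangular channel the momentum equation gives q² = ½·g·y₁·y₂·(y₁ + y₂) = ½×32.2×1.45×9.56×11.0 = 2457.
q = √2457 = 49.6 ft²/s.

q = 49.6 ft²/s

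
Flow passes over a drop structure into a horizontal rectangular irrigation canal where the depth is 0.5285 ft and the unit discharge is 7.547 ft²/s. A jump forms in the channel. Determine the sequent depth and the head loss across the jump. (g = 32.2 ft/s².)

V₁ = q/y₁ = 7.547/0.5285 = 14.28 ft/s. Fr₁ = V₁/√(g·y₁) = 14.28/√(32.2×0.5285) = 3.462.
From the momentum equation for a rectangular channel, y₂/y₁ = ½[√(1 + 8Fr₁²) − 1] = ½[√96.862 − 1] = 4.421.
y₂ = 4.421 × 0.5285 = 2.336 ft.
V₂ = q/y₂ = 7.547/2.336 = 3.230 ft/s. E₁ = y₁ + V₁²/2g = 3.695 ft; E₂ = y₂ + V₂²/2g = 2.498 ft. ΔE = E₁ − E₂ = 1.196 ft.

y₂ = 2.336 ft; ΔE = 1.196 ft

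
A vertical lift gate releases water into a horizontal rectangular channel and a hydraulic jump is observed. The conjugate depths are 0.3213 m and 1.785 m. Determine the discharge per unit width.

q = 2.434 m²/s

For a rectangular channel the momentum equation gives q² = ½·g·y₁·y₂·(y₁ + y₂) = ½×9.81×0.3213×1.785×2.106 = 5.925.
q = √5.925 = 2.434 m²/s.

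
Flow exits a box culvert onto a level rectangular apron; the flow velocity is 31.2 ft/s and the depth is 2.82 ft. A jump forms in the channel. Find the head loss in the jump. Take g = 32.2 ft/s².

ΔE = 5.34 ft

Fr₁ = V₁/√(g·y₁) = 31.2/√(32.2×2.82) = 3.27.
Sequent-depth ratio: y₂/y₁ = ½[√(1 + 8Fr₁²) − 1] = ½[√86.76 − 1] = 4.16.
y₂ = 4.16 × 2.82 = 11.7 ft.
Head loss: ΔE = (y₂ − y₁)³/(4y₁y₂) = (11.7 − 2.82)³/(4×2.82×11.7) = 706/132 = 5.34 ft.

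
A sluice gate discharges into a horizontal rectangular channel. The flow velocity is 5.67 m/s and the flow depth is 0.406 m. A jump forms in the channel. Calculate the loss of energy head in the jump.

Fr₁ = V₁/√(g·y₁) = 5.67/√(9.81×0.406) = 2.84.
Conjugate-depth relation: y₂/y₁ = ½[√(1 + 8Fr₁²) − 1] = ½[√65.57 − 1] = 3.55.
y₂ = 3.55 × 0.406 = 1.44 m.
Head loss: ΔE = (y₂ − y₁)³/(4y₁y₂) = (1.44 − 0.406)³/(4×0.406×1.44) = 1.11/2.34 = 0.474 m.

ΔE = 0.474 m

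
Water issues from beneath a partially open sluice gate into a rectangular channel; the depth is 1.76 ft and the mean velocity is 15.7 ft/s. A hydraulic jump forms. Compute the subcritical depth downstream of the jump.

Fr₁ = V₁/√(g·y₁) = 15.7/√(32.2×1.76) = 2.09.
From the momentum equation for a rectangular channel, y₂/y₁ = ½[√(1 + 8Fr₁²) − 1] = ½[√35.80 − 1] = 2.49.
y₂ = 2.49 × 1.76 = 4.38 ft.

y₂ = 4.38 ft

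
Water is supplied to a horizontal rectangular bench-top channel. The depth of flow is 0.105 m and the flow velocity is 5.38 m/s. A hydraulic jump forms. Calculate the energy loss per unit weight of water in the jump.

ΔE = 0.814 m

Fr₁ = V₁/√(g·y₁) = 5.38/√(9.81×0.105) = 5.30.
Bélanger equation: y₂/y₁ = ½[√(1 + 8Fr₁²) − 1] = ½[√225.8 − 1] = 7.01.
y₂ = 7.01 × 0.105 = 0.736 m.
Head loss: ΔE = (y₂ − y₁)³/(4y₁y₂) = (0.736 − 0.105)³/(4×0.105×0.736) = 0.252/0.309 = 0.814 m.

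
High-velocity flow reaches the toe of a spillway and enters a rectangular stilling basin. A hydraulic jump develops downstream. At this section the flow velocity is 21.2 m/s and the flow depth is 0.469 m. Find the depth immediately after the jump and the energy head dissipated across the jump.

Fr₁ = V₁/√(g·y₁) = 21.2/√(9.81×0.469) = 9.88.
Bélanger equation: y₂/y₁ = ½[√(1 + 8Fr₁²) − 1] = ½[√782.5 − 1] = 13.5.
y₂ = 13.5 × 0.469 = 6.33 m.
Head loss: ΔE = (y₂ − y₁)³/(4y₁y₂) = (6.33 − 0.469)³/(4×0.469×6.33) = 201/11.9 = 16.9 m.

y₂ = 6.33 m; ΔE = 16.9 m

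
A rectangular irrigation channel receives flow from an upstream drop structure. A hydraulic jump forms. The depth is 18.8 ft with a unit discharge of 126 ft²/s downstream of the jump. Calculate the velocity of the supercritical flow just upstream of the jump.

V₂ = q/y₂ = 126/18.8 = 6.70 ft/s; Fr₂ = V₂/√(g·y₂) = 0.272.
From the momentum equation (using Fr₂), y₁/y₂ = ½[√(1 + 8Fr₂²) − 1] = ½[√1.594 − 1] = 0.131.
y₁ = 0.131 × 18.8 = 2.47 ft.
V₁ = q/y₁ = 126/2.47 = 51.1 ft/s.

V₁ = 51.1 ft/s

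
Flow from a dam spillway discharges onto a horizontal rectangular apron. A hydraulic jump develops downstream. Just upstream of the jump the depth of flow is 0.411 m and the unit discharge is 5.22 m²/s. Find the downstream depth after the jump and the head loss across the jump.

V₁ = q/y₁ = 5.22/0.411 = 12.7 m/s. Fr₁ = V₁/√(g·y₁) = 12.7/√(9.81×0.411) = 6.33.
From the momentum equation for a rectangular channel, y₂/y₁ = ½[√(1 + 8Fr₁²) − 1] = ½[√321.1 − 1] = 8.46.
y₂ = 8.46 × 0.411 = 3.48 m.
V₂ = q/y₂ = 5.22/3.48 = 1.50 m/s. E₁ = y₁ + V₁²/2g = 8.63 m; E₂ = y₂ + V₂²/2g = 3.59 m. ΔE = E₁ − E₂ = 5.04 m.

y₂ = 3.48 m; ΔE = 5.04 m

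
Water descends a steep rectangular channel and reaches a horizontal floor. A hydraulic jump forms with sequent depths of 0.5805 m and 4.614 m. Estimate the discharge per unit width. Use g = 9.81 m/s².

q = 8.261 m²/s

For a rectangular channel the momentum equation gives q² = ½·g·y₁·y₂·(y₁ + y₂) = ½×9.81×0.5805×4.614×5.194 = 68.24.
q = √68.24 = 8.261 m²/s.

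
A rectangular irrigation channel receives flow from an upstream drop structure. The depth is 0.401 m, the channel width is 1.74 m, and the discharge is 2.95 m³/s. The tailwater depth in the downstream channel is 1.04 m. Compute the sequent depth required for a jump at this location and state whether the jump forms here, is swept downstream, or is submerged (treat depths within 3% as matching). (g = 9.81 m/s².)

y₂ = 1.02 m; the jump forms here

q = Q/b = 2.95/1.74 = 1.70 m²/s; V₁ = q/y₁ = 4.23 m/s. Fr₁ = V₁/√(g·y₁) = 2.13.
Conjugate-depth relation: y₂/y₁ = ½[√(1 + 8Fr₁²) − 1] = ½[√37.35 − 1] = 2.56.
y₂ = 2.56 × 0.401 = 1.02 m.
Tailwater y_tw = 1.04 m: y_tw ≈ y₂, so the jump forms here.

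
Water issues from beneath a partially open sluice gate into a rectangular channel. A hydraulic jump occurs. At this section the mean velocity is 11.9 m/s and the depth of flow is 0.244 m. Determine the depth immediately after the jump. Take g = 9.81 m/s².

y₂ = 2.53 m

Fr₁ = V₁/√(g·y₁) = 11.9/√(9.81×0.244) = 7.69.
Bélanger equation: y₂/y₁ = ½[√(1 + 8Fr₁²) − 1] = ½[√474.3 − 1] = 10.4.
y₂ = 10.4 × 0.244 = 2.53 m.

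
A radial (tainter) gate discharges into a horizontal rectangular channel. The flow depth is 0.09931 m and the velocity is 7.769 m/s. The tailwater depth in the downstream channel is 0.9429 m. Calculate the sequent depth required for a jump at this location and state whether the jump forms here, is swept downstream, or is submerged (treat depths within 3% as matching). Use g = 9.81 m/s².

Fr₁ = V₁/√(g·y₁) = 7.769/√(9.81×0.09931) = 7.871.
Conjugate-depth relation: y₂/y₁ = ½[√(1 + 8Fr₁²) − 1] = ½[√496.63 − 1] = 10.64.
y₂ = 10.64 × 0.09931 = 1.057 m.
Tailwater y_tw = 0.9429 m: y_tw < y₂, so the jump is swept downstream.

y₂ = 1.057 m; the jump is swept downstream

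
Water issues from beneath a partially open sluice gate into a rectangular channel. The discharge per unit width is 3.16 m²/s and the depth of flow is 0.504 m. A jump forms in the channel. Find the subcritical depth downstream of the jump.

V₁ = q/y₁ = 3.16/0.504 = 6.27 m/s. Fr₁ = V₁/√(g·y₁) = 6.27/√(9.81×0.504) = 2.82.
By Bélanger, y₂/y₁ = ½[√(1 + 8Fr₁²) − 1] = ½[√64.61 − 1] = 3.52.
y₂ = 3.52 × 0.504 = 1.77 m.

y₂ = 1.77 m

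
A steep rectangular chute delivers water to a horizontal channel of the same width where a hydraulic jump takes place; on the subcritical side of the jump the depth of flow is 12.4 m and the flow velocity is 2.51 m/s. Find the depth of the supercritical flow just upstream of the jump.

y₁ = 1.17 m

Fr₂ = V₂/√(g·y₂) = 2.51/√(9.81×12.4) = 0.228.
From the momentum equation (using Fr₂), y₁/y₂ = ½[√(1 + 8Fr₂²) − 1] = ½[√1.414 − 1] = 0.0946.
y₁ = 0.0946 × 12.4 = 1.17 m.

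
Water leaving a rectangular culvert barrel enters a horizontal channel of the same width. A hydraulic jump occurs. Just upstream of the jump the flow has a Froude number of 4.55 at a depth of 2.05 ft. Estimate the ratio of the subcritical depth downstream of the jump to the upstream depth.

y₂/y₁ = 5.95

Fr₁ = 4.55 (given).
Bélanger equation: y₂/y₁ = ½[√(1 + 8Fr₁²) − 1] = ½[√166.6 − 1] = 5.95.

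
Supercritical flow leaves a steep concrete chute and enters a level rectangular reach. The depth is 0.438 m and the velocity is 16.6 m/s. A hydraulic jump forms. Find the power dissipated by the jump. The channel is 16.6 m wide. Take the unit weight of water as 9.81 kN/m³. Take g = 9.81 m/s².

Fr₁ = V₁/√(g·y₁) = 16.6/√(9.81×0.438) = 8.01.
By Bélanger, y₂/y₁ = ½[√(1 + 8Fr₁²) − 1] = ½[√514.1 − 1] = 10.8.
y₂ = 10.8 × 0.438 = 4.75 m.
Head loss: ΔE = (y₂ − y₁)³/(4y₁y₂) = (4.75 − 0.438)³/(4×0.438×4.75) = 80.0/8.32 = 9.62 m.
q = V₁·y₁ = 16.6 × 0.438 = 7.27 m²/s. Q = q·b = 7.27 × 16.6 = 121 m³/s. P = γ·Q·ΔE = 9.81 × 121 × 9.62 = 11387 kW.

P = 11387 kW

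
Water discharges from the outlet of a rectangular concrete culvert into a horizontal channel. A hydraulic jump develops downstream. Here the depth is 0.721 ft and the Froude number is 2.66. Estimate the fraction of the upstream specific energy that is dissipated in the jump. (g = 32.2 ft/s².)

Fr₁ = 2.66 (given).
By Bélanger, y₂/y₁ = ½[√(1 + 8Fr₁²) − 1] = ½[√57.60 − 1] = 3.29.
y₂ = 3.29 × 0.721 = 2.38 ft.
E₁ = y₁(1 + Fr₁²/2) = 0.721×(1 + 2.66²/2) = 3.27 ft. ΔE = (y₂ − y₁)³/(4y₁y₂) = 0.661 ft. ΔE/E₁ = 0.661/3.27 = 0.202.

ΔE/E₁ = 0.202 (20.2%)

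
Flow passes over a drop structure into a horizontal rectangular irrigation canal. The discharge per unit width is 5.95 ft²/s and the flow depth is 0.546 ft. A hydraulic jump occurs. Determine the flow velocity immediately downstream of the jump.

V₂ = 3.40 ft/s

V₁ = q/y₁ = 5.95/0.546 = 10.9 ft/s. Fr₁ = V₁/√(g·y₁) = 10.9/√(32.2×0.546) = 2.60.
Sequent-depth ratio: y₂/y₁ = ½[√(1 + 8Fr₁²) − 1] = ½[√55.04 − 1] = 3.21.
y₂ = 3.21 × 0.546 = 1.75 ft.
V₂ = q/y₂ = 5.95/1.75 = 3.40 ft/s.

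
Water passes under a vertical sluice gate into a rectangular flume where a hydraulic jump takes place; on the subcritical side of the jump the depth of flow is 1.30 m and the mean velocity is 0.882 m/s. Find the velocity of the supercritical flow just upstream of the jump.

Fr₂ = V₂/√(g·y₂) = 0.882/√(9.81×1.30) = 0.247.
Since the conjugate-depth ratio holds either way, y₁/y₂ = ½[√(1 + 8Fr₂²) − 1] = ½[√1.488 − 1] = 0.110.
y₁ = 0.110 × 1.30 = 0.143 m.
V₁ = q/y₁ = 1.15/0.143 = 8.02 m/s.

V₁ = 8.02 m/s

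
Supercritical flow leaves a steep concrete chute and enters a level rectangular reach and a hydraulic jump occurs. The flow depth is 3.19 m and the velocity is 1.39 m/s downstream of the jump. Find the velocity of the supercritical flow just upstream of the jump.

V₁ = 12.5 m/s

Fr₂ = V₂/√(g·y₂) = 1.39/√(9.81×3.19) = 0.248.
The Bélanger relation is symmetric: y₁/y₂ = ½[√(1 + 8Fr₂²) − 1] = ½[√1.494 − 1] = 0.111.
y₁ = 0.111 × 3.19 = 0.355 m.
V₁ = q/y₁ = 4.43/0.355 = 12.5 m/s.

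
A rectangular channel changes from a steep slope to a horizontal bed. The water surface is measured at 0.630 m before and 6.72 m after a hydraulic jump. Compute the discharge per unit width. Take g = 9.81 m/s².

For a rectangular channel the momentum equation gives q² = ½·g·y₁·y₂·(y₁ + y₂) = ½×9.81×0.630×6.72×7.35 = 153.
q = √153 = 12.4 m²/s.

q = 12.4 m²/s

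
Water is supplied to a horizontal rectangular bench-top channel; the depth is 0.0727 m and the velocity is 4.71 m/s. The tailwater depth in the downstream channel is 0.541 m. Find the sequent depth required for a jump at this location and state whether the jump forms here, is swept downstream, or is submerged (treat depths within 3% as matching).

y₂ = 0.538 m; the jump forms here

Fr₁ = V₁/√(g·y₁) = 4.71/√(9.81×0.0727) = 5.58.
Conjugate-depth relation: y₂/y₁ = ½[√(1 + 8Fr₁²) − 1] = ½[√249.8 − 1] = 7.40.
y₂ = 7.40 × 0.0727 = 0.538 m.
Tailwater y_tw = 0.541 m: y_tw ≈ y₂, so the jump forms here.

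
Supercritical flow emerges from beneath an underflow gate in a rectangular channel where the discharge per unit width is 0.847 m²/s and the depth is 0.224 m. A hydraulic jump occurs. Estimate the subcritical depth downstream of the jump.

V₁ = q/y₁ = 0.847/0.224 = 3.78 m/s. Fr₁ = V₁/√(g·y₁) = 3.78/√(9.81×0.224) = 2.55.
From the momentum equation for a rectangular channel, y₂/y₁ = ½[√(1 + 8Fr₁²) − 1] = ½[√53.05 − 1] = 3.14.
y₂ = 3.14 × 0.224 = 0.704 m.

y₂ = 0.704 m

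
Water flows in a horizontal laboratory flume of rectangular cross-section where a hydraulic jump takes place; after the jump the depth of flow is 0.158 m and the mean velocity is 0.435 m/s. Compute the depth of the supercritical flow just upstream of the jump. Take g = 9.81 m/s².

Fr₂ = V₂/√(g·y₂) = 0.435/√(9.81×0.158) = 0.349.
Since the conjugate-depth ratio holds either way, y₁/y₂ = ½[√(1 + 8Fr₂²) − 1] = ½[√1.977 − 1] = 0.203.
y₁ = 0.203 × 0.158 = 0.0321 m.

y₁ = 0.0321 m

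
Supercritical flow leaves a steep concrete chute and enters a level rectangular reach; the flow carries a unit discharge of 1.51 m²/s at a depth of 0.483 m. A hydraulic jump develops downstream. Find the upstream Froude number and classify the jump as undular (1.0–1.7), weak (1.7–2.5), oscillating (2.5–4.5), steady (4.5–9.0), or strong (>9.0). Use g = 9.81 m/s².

Fr₁ = 1.44; undular jump

V₁ = q/y₁ = 1.51/0.483 = 3.13 m/s. Fr₁ = V₁/√(g·y₁) = 3.13/√(9.81×0.483) = 1.44.
Fr₁ = 1.44 lies in the undular range.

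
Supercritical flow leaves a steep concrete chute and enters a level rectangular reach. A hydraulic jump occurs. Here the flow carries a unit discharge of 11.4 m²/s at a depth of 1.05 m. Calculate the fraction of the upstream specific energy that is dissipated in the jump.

ΔE/E₁ = 0.313 (31.3%)

V₁ = q/y₁ = 11.4/1.05 = 10.9 m/s. Fr₁ = V₁/√(g·y₁) = 10.9/√(9.81×1.05) = 3.38.
From the momentum equation for a rectangular channel, y₂/y₁ = ½[√(1 + 8Fr₁²) − 1] = ½[√92.55 − 1] = 4.31.
y₂ = 4.31 × 1.05 = 4.53 m.
E₁ = y₁ + V₁²/2g = 7.06 m. ΔE = (y₂ − y₁)³/(4y₁y₂) = 2.21 m. ΔE/E₁ = 2.21/7.06 = 0.313.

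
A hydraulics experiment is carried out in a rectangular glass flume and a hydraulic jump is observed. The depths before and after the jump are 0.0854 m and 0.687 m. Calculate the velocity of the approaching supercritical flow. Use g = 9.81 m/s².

V₁ = 5.52 m/s

For a rectangular channel the momentum equation gives q² = ½·g·y₁·y₂·(y₁ + y₂) = ½×9.81×0.0854×0.687×0.772 = 0.222.
q = √0.222 = 0.471 m²/s.
V₁ = q/y₁ = 0.471/0.0854 = 5.52 m/s.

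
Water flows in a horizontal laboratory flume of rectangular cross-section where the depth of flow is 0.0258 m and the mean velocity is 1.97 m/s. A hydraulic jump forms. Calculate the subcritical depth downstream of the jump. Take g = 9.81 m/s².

y₂ = 0.131 m

Fr₁ = V₁/√(g·y₁) = 1.97/√(9.81×0.0258) = 3.92.
Sequent-depth ratio: y₂/y₁ = ½[√(1 + 8Fr₁²) − 1] = ½[√123.7 − 1] = 5.06.
y₂ = 5.06 × 0.0258 = 0.131 m.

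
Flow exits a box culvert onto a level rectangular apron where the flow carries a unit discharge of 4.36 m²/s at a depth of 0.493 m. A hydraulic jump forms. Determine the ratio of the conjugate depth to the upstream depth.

y₂/y₁ = 5.21

V₁ = q/y₁ = 4.36/0.493 = 8.84 m/s. Fr₁ = V₁/√(g·y₁) = 8.84/√(9.81×0.493) = 4.02.
By Bélanger, y₂/y₁ = ½[√(1 + 8Fr₁²) − 1] = ½[√130.4 − 1] = 5.21.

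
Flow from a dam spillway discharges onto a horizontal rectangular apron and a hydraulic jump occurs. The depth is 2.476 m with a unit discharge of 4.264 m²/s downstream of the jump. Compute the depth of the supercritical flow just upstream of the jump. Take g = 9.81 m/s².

y₁ = 0.5026 m

V₂ = q/y₂ = 4.264/2.476 = 1.722 m/s; Fr₂ = V₂/√(g·y₂) = 0.3494.
The Bélanger relation is symmetric: y₁/y₂ = ½[√(1 + 8Fr₂²) − 1] = ½[√1.9768 − 1] = 0.2030.
y₁ = 0.2030 × 2.476 = 0.5026 m.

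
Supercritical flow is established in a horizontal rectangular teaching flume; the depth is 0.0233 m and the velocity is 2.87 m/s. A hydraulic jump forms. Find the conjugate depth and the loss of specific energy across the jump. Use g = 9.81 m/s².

y₂ = 0.186 m; ΔE = 0.250 m

Fr₁ = V₁/√(g·y₁) = 2.87/√(9.81×0.0233) = 6.00.
Conjugate-depth relation: y₂/y₁ = ½[√(1 + 8Fr₁²) − 1] = ½[√289.3 − 1] = 8.00.
y₂ = 8.00 × 0.0233 = 0.186 m.
Head loss: ΔE = (y₂ − y₁)³/(4y₁y₂) = (0.186 − 0.0233)³/(4×0.0233×0.186) = 0.00435/0.0174 = 0.250 m.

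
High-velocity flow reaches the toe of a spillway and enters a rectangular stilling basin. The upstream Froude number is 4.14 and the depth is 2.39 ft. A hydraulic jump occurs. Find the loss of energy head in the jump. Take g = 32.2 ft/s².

ΔE = 9.31 ft

Fr₁ = 4.14 (given).
Conjugate-depth relation: y₂/y₁ = ½[√(1 + 8Fr₁²) − 1] = ½[√138.1 − 1] = 5.38.
y₂ = 5.38 × 2.39 = 12.8 ft.
V₁ = Fr₁·√(g·y₁) = 4.14×√(32.2×2.39) = 36.3 ft/s; q = V₁·y₁ = 86.8 ft²/s. V₂ = q/y₂ = 86.8/12.8 = 6.76 ft/s. E₁ = y₁ + V₁²/2g = 22.9 ft; E₂ = y₂ + V₂²/2g = 13.6 ft. ΔE = E₁ − E₂ = 9.31 ft.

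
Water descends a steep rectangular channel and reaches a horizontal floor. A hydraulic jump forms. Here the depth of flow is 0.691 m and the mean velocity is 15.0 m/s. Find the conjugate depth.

Fr₁ = V₁/√(g·y₁) = 15.0/√(9.81×0.691) = 5.76.
From the momentum equation for a rectangular channel, y₂/y₁ = ½[√(1 + 8Fr₁²) − 1] = ½[√266.5 − 1] = 7.66.
y₂ = 7.66 × 0.691 = 5.30 m.

y₂ = 5.30 m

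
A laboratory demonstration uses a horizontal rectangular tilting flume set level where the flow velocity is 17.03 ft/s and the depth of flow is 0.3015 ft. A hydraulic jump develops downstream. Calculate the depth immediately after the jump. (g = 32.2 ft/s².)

Fr₁ = V₁/√(g·y₁) = 17.03/√(32.2×0.3015) = 5.466.
By Bélanger, y₂/y₁ = ½[√(1 + 8Fr₁²) − 1] = ½[√239.99 − 1] = 7.246.
y₂ = 7.246 × 0.3015 = 2.185 ft.

y₂ = 2.185 ft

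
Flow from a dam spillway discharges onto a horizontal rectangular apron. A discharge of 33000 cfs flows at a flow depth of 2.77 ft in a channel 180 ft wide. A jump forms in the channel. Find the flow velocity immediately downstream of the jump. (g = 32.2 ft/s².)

q = Q/b = 33000/180 = 183 ft²/s; V₁ = q/y₁ = 66.2 ft/s. Fr₁ = V₁/√(g·y₁) = 7.01.
Sequent-depth ratio: y₂/y₁ = ½[√(1 + 8Fr₁²) − 1] = ½[√393.9 − 1] = 9.42.
y₂ = 9.42 × 2.77 = 26.1 ft.
V₂ = q/y₂ = 183/26.1 = 7.02 ft/s.

V₂ = 7.02 ft/s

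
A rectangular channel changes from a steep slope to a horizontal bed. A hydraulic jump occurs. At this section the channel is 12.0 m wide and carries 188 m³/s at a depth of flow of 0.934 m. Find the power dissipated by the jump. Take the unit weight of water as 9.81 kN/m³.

q = Q/b = 188/12.0 = 15.7 m²/s; V₁ = q/y₁ = 16.8 m/s. Fr₁ = V₁/√(g·y₁) = 5.54.
By Bélanger, y₂/y₁ = ½[√(1 + 8Fr₁²) − 1] = ½[√246.7 − 1] = 7.35.
y₂ = 7.35 × 0.934 = 6.87 m.
Head loss: ΔE = (y₂ − y₁)³/(4y₁y₂) = (6.87 − 0.934)³/(4×0.934×6.87) = 209/25.7 = 8.14 m.
P = γ·Q·ΔE = 9.81 × 188 × 8.14 = 15016 kW.

P = 15016 kW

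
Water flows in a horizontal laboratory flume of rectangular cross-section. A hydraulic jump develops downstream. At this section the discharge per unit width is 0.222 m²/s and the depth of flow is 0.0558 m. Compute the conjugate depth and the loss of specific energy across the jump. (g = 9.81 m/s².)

y₂ = 0.397 m; ΔE = 0.449 m

V₁ = q/y₁ = 0.222/0.0558 = 3.98 m/s. Fr₁ = V₁/√(g·y₁) = 3.98/√(9.81×0.0558) = 5.38.
Conjugate-depth relation: y₂/y₁ = ½[√(1 + 8Fr₁²) − 1] = ½[√232.3 − 1] = 7.12.
y₂ = 7.12 × 0.0558 = 0.397 m.
Head loss: ΔE = (y₂ − y₁)³/(4y₁y₂) = (0.397 − 0.0558)³/(4×0.0558×0.397) = 0.0398/0.0887 = 0.449 m.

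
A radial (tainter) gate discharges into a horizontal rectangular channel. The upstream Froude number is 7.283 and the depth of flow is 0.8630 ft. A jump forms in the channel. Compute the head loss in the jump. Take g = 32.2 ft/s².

ΔE = 15.05 ft

Fr₁ = 7.283 (given).
Sequent-depth ratio: y₂/y₁ = ½[√(1 + 8Fr₁²) − 1] = ½[√425.34 − 1] = 9.812.
y₂ = 9.812 × 0.8630 = 8.468 ft.
V₁ = Fr₁·√(g·y₁) = 7.283×√(32.2×0.8630) = 38.39 ft/s; q = V₁·y₁ = 33.13 ft²/s. V₂ = q/y₂ = 33.13/8.468 = 3.913 ft/s. E₁ = y₁ + V₁²/2g = 23.75 ft; E₂ = y₂ + V₂²/2g = 8.705 ft. ΔE = E₁ − E₂ = 15.05 ft.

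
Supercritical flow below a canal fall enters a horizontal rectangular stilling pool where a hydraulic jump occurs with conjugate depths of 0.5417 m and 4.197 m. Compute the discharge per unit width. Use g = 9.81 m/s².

q = 7.269 m²/s

For a rectangular channel the momentum equation gives q² = ½·g·y₁·y₂·(y₁ + y₂) = ½×9.81×0.5417×4.197×4.739 = 52.84.
q = √52.84 = 7.269 m²/s.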